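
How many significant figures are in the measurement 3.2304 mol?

5

3.2304: zeros between nonzero digits are significant.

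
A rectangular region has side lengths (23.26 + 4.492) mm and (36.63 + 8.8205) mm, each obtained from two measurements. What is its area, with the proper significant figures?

23.26 + 4.492 = 27.752, limited to 2 d.p. → 4 s.f.; 36.63 + 8.8205 = 45.4505, limited to 2 d.p. → 4 s.f.
Carrying full precision, 27.752 × 45.4505 = 1261.342276; keep min(4, 4) = 4 s.f.
Rounded to 4 significant figures: 1261 mm².

1261 mm²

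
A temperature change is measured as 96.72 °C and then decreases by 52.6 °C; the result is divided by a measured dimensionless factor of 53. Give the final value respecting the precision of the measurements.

96.72 °C − 52.6 °C = 44.12 °C; the difference is limited to 1 decimal place (3 s.f.).
Carrying full precision, 44.12 ÷ 53 = 0.832452830189… °C; 53 has 2 s.f., so the result keeps min(3, 2) = 2 s.f.
Rounded to 2 significant figures: 0.83 °C.

0.83 °C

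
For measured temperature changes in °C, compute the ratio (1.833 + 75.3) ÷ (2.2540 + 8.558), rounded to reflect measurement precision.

1.833 + 75.3 = 77.133, limited to 1 d.p. → 3 s.f.; 2.2540 + 8.558 = 10.8120, limited to 3 d.p. → 5 s.f.
Carrying full precision, 77.133 ÷ 10.8120 = 7.13401775805…; keep min(3, 5) = 3 s.f.
Rounded to 3 significant figures: 7.13.

7.13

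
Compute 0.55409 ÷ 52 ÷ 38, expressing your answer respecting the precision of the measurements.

2.8 × 10^-4

0.55409 ÷ 52 ÷ 38 = 0.000280409919028…
Multiplication/division keeps the fewest significant figures: 0.55409 → 5 s.f., 52 → 2 s.f., 38 → 2 s.f.; limit is 2.
Rounded to 2 significant figures: 2.8 × 10^-4.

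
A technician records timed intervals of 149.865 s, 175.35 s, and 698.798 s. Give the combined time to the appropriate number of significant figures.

1024.01 s

149.865 s + 175.35 s + 698.798 s = 1024.013 s.
Addition/subtraction keeps the fewest decimal places: 149.865 → 3 decimal places, 175.35 → 2 decimal places, 698.798 → 3 decimal places; limit is 2.
Rounded to 2 decimal places: 1024.01 s.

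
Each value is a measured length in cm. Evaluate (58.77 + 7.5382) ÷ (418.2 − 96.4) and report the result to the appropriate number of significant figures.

0.2061

58.77 + 7.5382 = 66.3082, limited to 2 d.p. → 4 s.f.; 418.2 − 96.4 = 321.8, limited to 1 d.p. → 4 s.f.
Carrying full precision, 66.3082 ÷ 321.8 = 0.206054070851…; keep min(4, 4) = 4 s.f.
Rounded to 4 significant figures: 0.2061.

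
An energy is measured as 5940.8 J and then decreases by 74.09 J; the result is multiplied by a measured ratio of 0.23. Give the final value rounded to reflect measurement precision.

5940.8 J − 74.09 J = 5866.71 J; the difference is limited to 1 decimal place (5 s.f.).
Carrying full precision, 5866.71 × 0.23 = 1349.3433 J; 0.23 has 2 s.f., so the result keeps min(5, 2) = 2 s.f.
Rounded to 2 significant figures: 1.3 × 10³ J.

1.3 × 10³ J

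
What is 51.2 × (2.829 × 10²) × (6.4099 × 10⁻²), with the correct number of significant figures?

9.28 × 10²

51.2 × (2.829 × 10²) × (6.4099 × 10⁻²) = 928.44068352
Multiplication/division keeps the fewest significant figures: 51.2 → 3 s.f., 2.829 × 10² → 4 s.f., 6.4099 × 10⁻² → 5 s.f.; limit is 3.
Rounded to 3 significant figures: 9.28 × 10².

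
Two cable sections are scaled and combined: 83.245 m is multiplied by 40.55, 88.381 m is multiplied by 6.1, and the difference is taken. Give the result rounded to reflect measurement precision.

2.84 × 10³ m

83.245 × 40.55 = 3375.58475 → 3376 m (4 s.f., last digit at the 10^0 place).
88.381 × 6.1 = 539.1241 → 5.4 × 10² m (2 s.f., last digit at the 10^1 place).
Difference: 2836.46065 m; keep the coarser place, 10^1.
Result: 2.84 × 10³ m.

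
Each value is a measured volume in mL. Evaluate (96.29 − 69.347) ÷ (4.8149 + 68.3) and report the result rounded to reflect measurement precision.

0.369

96.29 − 69.347 = 26.943, limited to 2 d.p. → 4 s.f.; 4.8149 + 68.3 = 73.1149, limited to 1 d.p. → 3 s.f.
Carrying full precision, 26.943 ÷ 73.1149 = 0.368502179446…; keep min(4, 3) = 3 s.f.
Rounded to 3 significant figures: 0.369.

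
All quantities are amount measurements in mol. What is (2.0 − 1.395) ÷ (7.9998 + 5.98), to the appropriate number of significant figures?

0.04

2.0 − 1.395 = 0.605, limited to 1 d.p. → 1 s.f.; 7.9998 + 5.98 = 13.9798, limited to 2 d.p. → 4 s.f.
Carrying full precision, 0.605 ÷ 13.9798 = 0.0432767278502…; keep min(1, 4) = 1 s.f.
Rounded to 1 significant figure: 0.04.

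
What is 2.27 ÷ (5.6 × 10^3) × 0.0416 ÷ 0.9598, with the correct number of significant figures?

1.8 × 10^-5

2.27 ÷ (5.6 × 10^3) × 0.0416 ÷ 0.9598 = 0.0000175691364272…
Multiplication/division keeps the fewest significant figures: 2.27 → 3 s.f., 5.6 × 10^3 → 2 s.f., 0.0416 → 3 s.f., 0.9598 → 4 s.f.; limit is 2.
Rounded to 2 significant figures: 1.8 × 10^-5.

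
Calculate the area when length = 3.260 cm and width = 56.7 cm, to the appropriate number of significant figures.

area = 3.260 cm × 56.7 cm = 184.842 cm².
3.260 has 4 significant figures; 56.7 has 3.
Division/multiplication keeps the fewest: 3 significant figures.
Rounded: 185 cm².

185 cm²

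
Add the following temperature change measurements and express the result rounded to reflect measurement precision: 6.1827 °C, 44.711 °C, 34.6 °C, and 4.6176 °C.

90.1 °C

6.1827 °C + 44.711 °C + 34.6 °C + 4.6176 °C = 90.1113 °C.
Addition/subtraction keeps the fewest decimal places: 6.1827 → 4 decimal places, 44.711 → 3 decimal places, 34.6 → 1 decimal place, 4.6176 → 4 decimal places; limit is 1.
Rounded to 1 decimal place: 90.1 °C.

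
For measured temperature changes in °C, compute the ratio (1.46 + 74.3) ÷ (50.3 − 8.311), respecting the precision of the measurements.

1.46 + 74.3 = 75.76, limited to 1 d.p. → 3 s.f.; 50.3 − 8.311 = 41.989, limited to 1 d.p. → 3 s.f.
Carrying full precision, 75.76 ÷ 41.989 = 1.80428207388…; keep min(3, 3) = 3 s.f.
Rounded to 3 significant figures: 1.80.

1.80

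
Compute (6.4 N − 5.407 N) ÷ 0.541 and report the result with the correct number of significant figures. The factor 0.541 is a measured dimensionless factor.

6.4 N − 5.407 N = 0.993 N; the difference is limited to 1 decimal place (2 s.f.).
Carrying full precision, 0.993 ÷ 0.541 = 1.83548983364… N; 0.541 has 3 s.f., so the result keeps min(2, 3) = 2 s.f.
Rounded to 2 significant figures: 1.8 N.

1.8 N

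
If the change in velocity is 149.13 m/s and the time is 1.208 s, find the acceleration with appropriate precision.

123.5 m/s²

acceleration = 149.13 m/s ÷ 1.208 s = 123.451986755… m/s².
149.13 has 5 significant figures; 1.208 has 4.
Division/multiplication keeps the fewest: 4 significant figures.
Rounded: 123.5 m/s².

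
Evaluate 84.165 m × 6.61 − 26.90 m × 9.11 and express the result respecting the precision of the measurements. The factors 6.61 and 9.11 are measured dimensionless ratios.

311 m

84.165 × 6.61 = 556.33065 → 5.56 × 10^2 m (3 s.f., last digit at the 10^0 place).
26.90 × 9.11 = 245.059 → 245 m (3 s.f., last digit at the 10^0 place).
Difference: 311.27165 m; keep the coarser place, 10^0.
Result: 311 m.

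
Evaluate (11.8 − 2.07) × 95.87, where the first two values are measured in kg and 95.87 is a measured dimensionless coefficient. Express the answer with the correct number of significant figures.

9.3 × 10² kg

11.8 kg − 2.07 kg = 9.73 kg; the difference is limited to 1 decimal place (2 s.f.).
Carrying full precision, 9.73 × 95.87 = 932.8151 kg; 95.87 has 4 s.f., so the result keeps min(2, 4) = 2 s.f.
Rounded to 2 significant figures: 9.3 × 10² kg.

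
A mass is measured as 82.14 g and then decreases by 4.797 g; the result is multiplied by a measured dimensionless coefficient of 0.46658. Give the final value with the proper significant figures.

82.14 g − 4.797 g = 77.343 g; the difference is limited to 2 decimal places (4 s.f.).
Carrying full precision, 77.343 × 0.46658 = 36.08669694 g; 0.46658 has 5 s.f., so the result keeps min(4, 5) = 4 s.f.
Rounded to 4 significant figures: 36.09 g.

36.09 g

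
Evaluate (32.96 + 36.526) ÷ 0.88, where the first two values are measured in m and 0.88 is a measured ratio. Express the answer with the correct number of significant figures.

32.96 m + 36.526 m = 69.486 m; the sum is limited to 2 decimal places (4 s.f.).
Carrying full precision, 69.486 ÷ 0.88 = 78.9613636364… m; 0.88 has 2 s.f., so the result keeps min(4, 2) = 2 s.f.
Rounded to 2 significant figures: 79 m.

79 m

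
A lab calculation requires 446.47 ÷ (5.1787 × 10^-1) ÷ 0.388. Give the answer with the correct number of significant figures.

2.22 × 10^3

446.47 ÷ (5.1787 × 10^-1) ÷ 0.388 = 2221.97824993…
Multiplication/division keeps the fewest significant figures: 446.47 → 5 s.f., 5.1787 × 10^-1 → 5 s.f., 0.388 → 3 s.f.; limit is 3.
Rounded to 3 significant figures: 2.22 × 10^3.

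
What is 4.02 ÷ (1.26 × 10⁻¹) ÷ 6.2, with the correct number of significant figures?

4.02 ÷ (1.26 × 10⁻¹) ÷ 6.2 = 5.14592933948…
Multiplication/division keeps the fewest significant figures: 4.02 → 3 s.f., 1.26 × 10⁻¹ → 3 s.f., 6.2 → 2 s.f.; limit is 2.
Rounded to 2 significant figures: 5.1.

5.1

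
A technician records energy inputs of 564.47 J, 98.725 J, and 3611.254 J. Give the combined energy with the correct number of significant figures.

4274.45 J

564.47 J + 98.725 J + 3611.254 J = 4274.449 J.
Addition/subtraction keeps the fewest decimal places: 564.47 → 2 decimal places, 98.725 → 3 decimal places, 3611.254 → 3 decimal places; limit is 2.
Rounded to 2 decimal places: 4274.45 J.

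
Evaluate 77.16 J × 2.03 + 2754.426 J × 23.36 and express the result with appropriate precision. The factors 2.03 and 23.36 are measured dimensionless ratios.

6.450 × 10⁴ J

77.16 × 2.03 = 156.6348 → 157 J (3 s.f., last digit at the 10^0 place).
2754.426 × 23.36 = 64343.39136 → 6.434 × 10⁴ J (4 s.f., last digit at the 10^1 place).
Sum: 64500.02616 J; keep the coarser place, 10^1.
Result: 6.450 × 10⁴ J.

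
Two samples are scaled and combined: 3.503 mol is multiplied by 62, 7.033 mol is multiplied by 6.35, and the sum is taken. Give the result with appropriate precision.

3.503 × 62 = 217.186 → 2.2 × 10² mol (2 s.f., last digit at the 10^1 place).
7.033 × 6.35 = 44.65955 → 44.7 mol (3 s.f., last digit at the 10^-1 place).
Sum: 261.84555 mol; keep the coarser place, 10^1.
Result: 2.6 × 10² mol.

2.6 × 10² mol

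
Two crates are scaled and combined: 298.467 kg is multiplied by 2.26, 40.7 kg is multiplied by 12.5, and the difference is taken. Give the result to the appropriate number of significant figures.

1.66 × 10^2 kg

298.467 × 2.26 = 674.53542 → 675 kg (3 s.f., last digit at the 10^0 place).
40.7 × 12.5 = 508.75 → 509 kg (3 s.f., last digit at the 10^0 place).
Difference: 165.78542 kg; keep the coarser place, 10^0.
Result: 1.66 × 10^2 kg.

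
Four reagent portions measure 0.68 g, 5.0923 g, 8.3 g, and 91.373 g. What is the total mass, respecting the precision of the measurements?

0.68 g + 5.0923 g + 8.3 g + 91.373 g = 105.4453 g.
Addition/subtraction keeps the fewest decimal places: 0.68 → 2 decimal places, 5.0923 → 4 decimal places, 8.3 → 1 decimal place, 91.373 → 3 decimal places; limit is 1.
Rounded to 1 decimal place: 105.4 g.

105.4 g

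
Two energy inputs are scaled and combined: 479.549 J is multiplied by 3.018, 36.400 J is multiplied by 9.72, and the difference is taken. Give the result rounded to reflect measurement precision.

1093 J

479.549 × 3.018 = 1447.278882 → 1447 J (4 s.f., last digit at the 10^0 place).
36.400 × 9.72 = 353.808 → 354 J (3 s.f., last digit at the 10^0 place).
Difference: 1093.470882 J; keep the coarser place, 10^0.
Result: 1093 J.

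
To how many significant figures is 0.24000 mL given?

0.24000: leading zeros are not significant; trailing zeros after a decimal point are significant.

5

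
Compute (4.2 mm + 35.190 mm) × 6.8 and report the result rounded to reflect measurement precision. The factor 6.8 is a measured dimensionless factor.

2.7 × 10² mm

4.2 mm + 35.190 mm = 39.390 mm; the sum is limited to 1 decimal place (3 s.f.).
Carrying full precision, 39.390 × 6.8 = 267.852 mm; 6.8 has 2 s.f., so the result keeps min(3, 2) = 2 s.f.
Rounded to 2 significant figures: 2.7 × 10² mm.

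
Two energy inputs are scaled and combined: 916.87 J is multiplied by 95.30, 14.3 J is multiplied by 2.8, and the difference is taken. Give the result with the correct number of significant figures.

916.87 × 95.30 = 87377.711 → 8.738 × 10⁴ J (4 s.f., last digit at the 10^1 place).
14.3 × 2.8 = 40.04 → 40. J (2 s.f., last digit at the 10^0 place).
Difference: 87337.671 J; keep the coarser place, 10^1.
Result: 8.734 × 10⁴ J.

8.734 × 10⁴ J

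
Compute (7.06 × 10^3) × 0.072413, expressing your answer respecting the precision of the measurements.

511

(7.06 × 10^3) × 0.072413 = 511.23578
Multiplication/division keeps the fewest significant figures: 7.06 × 10^3 → 3 s.f., 0.072413 → 5 s.f.; limit is 3.
Rounded to 3 significant figures: 511.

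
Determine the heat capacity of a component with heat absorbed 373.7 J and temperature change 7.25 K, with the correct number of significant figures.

heat capacity = 373.7 J ÷ 7.25 K = 51.5448275862… J/K.
373.7 has 4 significant figures; 7.25 has 3.
Division/multiplication keeps the fewest: 3 significant figures.
Rounded: 51.5 J/K.

51.5 J/K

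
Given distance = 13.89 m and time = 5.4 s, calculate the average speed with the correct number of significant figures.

average speed = 13.89 m ÷ 5.4 s = 2.57222222222… m/s.
13.89 has 4 significant figures; 5.4 has 2.
Division/multiplication keeps the fewest: 2 significant figures.
Rounded: 2.6 m/s.

2.6 m/s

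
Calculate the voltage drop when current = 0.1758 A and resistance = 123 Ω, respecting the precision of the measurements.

voltage drop = 0.1758 A × 123 Ω = 21.6234 V.
0.1758 has 4 significant figures; 123 has 3.
Division/multiplication keeps the fewest: 3 significant figures.
Rounded: 21.6 V.

21.6 V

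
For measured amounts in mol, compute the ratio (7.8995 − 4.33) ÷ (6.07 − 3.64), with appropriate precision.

7.8995 − 4.33 = 3.5695, limited to 2 d.p. → 3 s.f.; 6.07 − 3.64 = 2.43, limited to 2 d.p. → 3 s.f.
Carrying full precision, 3.5695 ÷ 2.43 = 1.46893004115…; keep min(3, 3) = 3 s.f.
Rounded to 3 significant figures: 1.47.

1.47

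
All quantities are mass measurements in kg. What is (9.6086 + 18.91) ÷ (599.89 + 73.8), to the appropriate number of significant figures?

9.6086 + 18.91 = 28.5186, limited to 2 d.p. → 4 s.f.; 599.89 + 73.8 = 673.69, limited to 1 d.p. → 4 s.f.
Carrying full precision, 28.5186 ÷ 673.69 = 0.042331933085…; keep min(4, 4) = 4 s.f.
Rounded to 4 significant figures: 0.04233.

0.04233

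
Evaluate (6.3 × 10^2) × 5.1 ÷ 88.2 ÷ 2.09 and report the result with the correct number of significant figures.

17

(6.3 × 10^2) × 5.1 ÷ 88.2 ÷ 2.09 = 17.4299384826…
Multiplication/division keeps the fewest significant figures: 6.3 × 10^2 → 2 s.f., 5.1 → 2 s.f., 88.2 → 3 s.f., 2.09 → 3 s.f.; limit is 2.
Rounded to 2 significant figures: 17.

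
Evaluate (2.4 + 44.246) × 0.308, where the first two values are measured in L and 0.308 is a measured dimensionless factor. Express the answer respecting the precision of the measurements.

14.4 L

2.4 L + 44.246 L = 46.646 L; the sum is limited to 1 decimal place (3 s.f.).
Carrying full precision, 46.646 × 0.308 = 14.366968 L; 0.308 has 3 s.f., so the result keeps min(3, 3) = 3 s.f.
Rounded to 3 significant figures: 14.4 L.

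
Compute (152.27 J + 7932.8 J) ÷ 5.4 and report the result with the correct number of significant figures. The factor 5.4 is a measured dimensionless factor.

1.5 × 10³ J

152.27 J + 7932.8 J = 8085.07 J; the sum is limited to 1 decimal place (5 s.f.).
Carrying full precision, 8085.07 ÷ 5.4 = 1497.23518519… J; 5.4 has 2 s.f., so the result keeps min(5, 2) = 2 s.f.
Rounded to 2 significant figures: 1.5 × 10³ J.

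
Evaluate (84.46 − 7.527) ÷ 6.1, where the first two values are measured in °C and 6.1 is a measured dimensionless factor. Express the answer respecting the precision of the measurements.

84.46 °C − 7.527 °C = 76.933 °C; the difference is limited to 2 decimal places (4 s.f.).
Carrying full precision, 76.933 ÷ 6.1 = 12.6119672131… °C; 6.1 has 2 s.f., so the result keeps min(4, 2) = 2 s.f.
Rounded to 2 significant figures: 13 °C.

13 °C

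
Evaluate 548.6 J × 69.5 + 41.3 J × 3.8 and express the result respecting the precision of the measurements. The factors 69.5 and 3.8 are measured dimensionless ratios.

548.6 × 69.5 = 38127.7 → 3.81 × 10⁴ J (3 s.f., last digit at the 10^2 place).
41.3 × 3.8 = 156.94 → 1.6 × 10² J (2 s.f., last digit at the 10^1 place).
Sum: 38284.64 J; keep the coarser place, 10^2.
Result: 3.83 × 10⁴ J.

3.83 × 10⁴ J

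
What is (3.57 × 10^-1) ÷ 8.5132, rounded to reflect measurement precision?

0.0419

(3.57 × 10^-1) ÷ 8.5132 = 0.0419348776018…
Multiplication/division keeps the fewest significant figures: 3.57 × 10^-1 → 3 s.f., 8.5132 → 5 s.f.; limit is 3.
Rounded to 3 significant figures: 0.0419.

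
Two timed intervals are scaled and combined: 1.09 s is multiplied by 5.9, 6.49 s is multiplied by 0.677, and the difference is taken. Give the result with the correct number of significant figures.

2.0 s

1.09 × 5.9 = 6.431 → 6.4 s (2 s.f., last digit at the 10^-1 place).
6.49 × 0.677 = 4.39373 → 4.39 s (3 s.f., last digit at the 10^-2 place).
Difference: 2.03727 s; keep the coarser place, 10^-1.
Result: 2.0 s.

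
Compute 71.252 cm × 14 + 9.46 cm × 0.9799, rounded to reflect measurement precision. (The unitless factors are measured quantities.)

1.0 × 10³ cm

71.252 × 14 = 997.528 → 1.0 × 10³ cm (2 s.f., last digit at the 10^2 place).
9.46 × 0.9799 = 9.269854 → 9.27 cm (3 s.f., last digit at the 10^-2 place).
Sum: 1006.797854 cm; keep the coarser place, 10^2.
Result: 1.0 × 10³ cm.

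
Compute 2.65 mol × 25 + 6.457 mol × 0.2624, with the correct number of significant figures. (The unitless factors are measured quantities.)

2.65 × 25 = 66.25 → 66 mol (2 s.f., last digit at the 10^0 place).
6.457 × 0.2624 = 1.6943168 → 1.694 mol (4 s.f., last digit at the 10^-3 place).
Sum: 67.9443168 mol; keep the coarser place, 10^0.
Result: 68 mol.

68 mol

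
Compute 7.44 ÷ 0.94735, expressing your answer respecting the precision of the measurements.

7.85

7.44 ÷ 0.94735 = 7.85348604001…
Multiplication/division keeps the fewest significant figures: 7.44 → 3 s.f., 0.94735 → 5 s.f.; limit is 3.
Rounded to 3 significant figures: 7.85.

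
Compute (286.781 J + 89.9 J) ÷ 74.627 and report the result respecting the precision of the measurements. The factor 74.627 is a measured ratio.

5.048 J

286.781 J + 89.9 J = 376.681 J; the sum is limited to 1 decimal place (4 s.f.).
Carrying full precision, 376.681 ÷ 74.627 = 5.04751631447… J; 74.627 has 5 s.f., so the result keeps min(4, 5) = 4 s.f.
Rounded to 4 significant figures: 5.048 J.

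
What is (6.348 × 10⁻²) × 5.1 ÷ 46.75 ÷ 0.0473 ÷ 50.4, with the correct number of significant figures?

0.0029

(6.348 × 10⁻²) × 5.1 ÷ 46.75 ÷ 0.0473 ÷ 50.4 = 0.00290491749266…
Multiplication/division keeps the fewest significant figures: 6.348 × 10⁻² → 4 s.f., 5.1 → 2 s.f., 46.75 → 4 s.f., 0.0473 → 3 s.f., 50.4 → 3 s.f.; limit is 2.
Rounded to 2 significant figures: 0.0029.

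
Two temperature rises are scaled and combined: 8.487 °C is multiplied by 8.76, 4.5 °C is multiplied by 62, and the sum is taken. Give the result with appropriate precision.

3.5 × 10² °C

8.487 × 8.76 = 74.34612 → 74.3 °C (3 s.f., last digit at the 10^-1 place).
4.5 × 62 = 279 → 2.8 × 10² °C (2 s.f., last digit at the 10^1 place).
Sum: 353.34612 °C; keep the coarser place, 10^1.
Result: 3.5 × 10² °C.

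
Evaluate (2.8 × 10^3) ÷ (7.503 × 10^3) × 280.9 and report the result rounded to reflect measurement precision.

(2.8 × 10^3) ÷ (7.503 × 10^3) × 280.9 = 104.827402372…
Multiplication/division keeps the fewest significant figures: 2.8 × 10^3 → 2 s.f., 7.503 × 10^3 → 4 s.f., 280.9 → 4 s.f.; limit is 2.
Rounded to 2 significant figures: 1.0 × 10^2.

1.0 × 10^2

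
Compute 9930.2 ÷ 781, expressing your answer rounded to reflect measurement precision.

12.7

9930.2 ÷ 781 = 12.7147247119…
Multiplication/division keeps the fewest significant figures: 9930.2 → 5 s.f., 781 → 3 s.f.; limit is 3.
Rounded to 3 significant figures: 12.7.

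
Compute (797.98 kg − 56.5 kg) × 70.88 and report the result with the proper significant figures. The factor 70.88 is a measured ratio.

797.98 kg − 56.5 kg = 741.48 kg; the difference is limited to 1 decimal place (4 s.f.).
Carrying full precision, 741.48 × 70.88 = 52556.1024 kg; 70.88 has 4 s.f., so the result keeps min(4, 4) = 4 s.f.
Rounded to 4 significant figures: 5.256 × 10^4 kg.

5.256 × 10^4 kg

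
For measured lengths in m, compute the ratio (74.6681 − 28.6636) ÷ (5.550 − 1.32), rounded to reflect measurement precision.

10.9

74.6681 − 28.6636 = 46.0045, limited to 4 d.p. → 6 s.f.; 5.550 − 1.32 = 4.230, limited to 2 d.p. → 3 s.f.
Carrying full precision, 46.0045 ÷ 4.230 = 10.8757683215…; keep min(6, 3) = 3 s.f.
Rounded to 3 significant figures: 10.9.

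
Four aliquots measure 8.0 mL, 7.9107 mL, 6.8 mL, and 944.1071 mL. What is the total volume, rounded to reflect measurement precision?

8.0 mL + 7.9107 mL + 6.8 mL + 944.1071 mL = 966.8178 mL.
Addition/subtraction keeps the fewest decimal places: 8.0 → 1 decimal place, 7.9107 → 4 decimal places, 6.8 → 1 decimal place, 944.1071 → 4 decimal places; limit is 1.
Rounded to 1 decimal place: 966.8 mL.

966.8 mL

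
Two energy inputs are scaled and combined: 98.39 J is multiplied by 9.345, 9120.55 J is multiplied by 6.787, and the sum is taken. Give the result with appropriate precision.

6.282 × 10⁴ J

98.39 × 9.345 = 919.45455 → 919.5 J (4 s.f., last digit at the 10^-1 place).
9120.55 × 6.787 = 61901.17285 → 6.190 × 10⁴ J (4 s.f., last digit at the 10^1 place).
Sum: 62820.6274 J; keep the coarser place, 10^1.
Result: 6.282 × 10⁴ J.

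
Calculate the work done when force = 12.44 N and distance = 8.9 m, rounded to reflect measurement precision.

1.1 × 10^2 J

work done = 12.44 N × 8.9 m = 110.716 J.
12.44 has 4 significant figures; 8.9 has 2.
Division/multiplication keeps the fewest: 2 significant figures.
Rounded: 1.1 × 10^2 J.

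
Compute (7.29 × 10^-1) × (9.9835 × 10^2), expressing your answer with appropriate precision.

(7.29 × 10^-1) × (9.9835 × 10^2) = 727.79715
Multiplication/division keeps the fewest significant figures: 7.29 × 10^-1 → 3 s.f., 9.9835 × 10^2 → 5 s.f.; limit is 3.
Rounded to 3 significant figures: 728.

728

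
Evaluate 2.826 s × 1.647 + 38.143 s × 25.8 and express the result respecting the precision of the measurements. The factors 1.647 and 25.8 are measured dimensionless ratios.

2.826 × 1.647 = 4.654422 → 4.654 s (4 s.f., last digit at the 10^-3 place).
38.143 × 25.8 = 984.0894 → 984 s (3 s.f., last digit at the 10^0 place).
Sum: 988.743822 s; keep the coarser place, 10^0.
Result: 989 s.

989 s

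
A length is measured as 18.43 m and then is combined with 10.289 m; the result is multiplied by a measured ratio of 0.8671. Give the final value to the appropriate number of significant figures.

18.43 m + 10.289 m = 28.719 m; the sum is limited to 2 decimal places (4 s.f.).
Carrying full precision, 28.719 × 0.8671 = 24.9022449 m; 0.8671 has 4 s.f., so the result keeps min(4, 4) = 4 s.f.
Rounded to 4 significant figures: 24.90 m.

24.90 m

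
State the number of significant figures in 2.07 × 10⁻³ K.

3

2.07 × 10⁻³: in scientific notation every digit of the coefficient is significant.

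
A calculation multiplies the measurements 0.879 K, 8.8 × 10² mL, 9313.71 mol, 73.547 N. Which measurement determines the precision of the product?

0.879 K → 3 s.f.; 8.8 × 10² mL → 2 s.f.; 9313.71 mol → 6 s.f.; 73.547 N → 5 s.f.
The fewest is 2 significant figures, from 8.8 × 10² mL.

8.8 × 10² mL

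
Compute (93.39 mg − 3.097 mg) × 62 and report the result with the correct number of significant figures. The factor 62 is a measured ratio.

5.6 × 10³ mg

93.39 mg − 3.097 mg = 90.293 mg; the difference is limited to 2 decimal places (4 s.f.).
Carrying full precision, 90.293 × 62 = 5598.166 mg; 62 has 2 s.f., so the result keeps min(4, 2) = 2 s.f.
Rounded to 2 significant figures: 5.6 × 10³ mg.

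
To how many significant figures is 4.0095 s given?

5

4.0095: zeros between nonzero digits are significant.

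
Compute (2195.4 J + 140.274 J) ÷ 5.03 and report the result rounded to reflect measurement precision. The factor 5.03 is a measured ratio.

2195.4 J + 140.274 J = 2335.674 J; the sum is limited to 1 decimal place (5 s.f.).
Carrying full precision, 2335.674 ÷ 5.03 = 464.348707753… J; 5.03 has 3 s.f., so the result keeps min(5, 3) = 3 s.f.
Rounded to 3 significant figures: 464 J.

464 J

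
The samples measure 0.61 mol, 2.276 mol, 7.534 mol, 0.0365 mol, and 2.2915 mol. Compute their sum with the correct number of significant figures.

12.75 mol

0.61 mol + 2.276 mol + 7.534 mol + 0.0365 mol + 2.2915 mol = 12.7480 mol.
Addition/subtraction keeps the fewest decimal places: 0.61 → 2 decimal places, 2.276 → 3 decimal places, 7.534 → 3 decimal places, 0.0365 → 4 decimal places, 2.2915 → 4 decimal places; limit is 2.
Rounded to 2 decimal places: 12.75 mol.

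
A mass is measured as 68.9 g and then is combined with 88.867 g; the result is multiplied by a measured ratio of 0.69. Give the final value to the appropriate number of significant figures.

68.9 g + 88.867 g = 157.767 g; the sum is limited to 1 decimal place (4 s.f.).
Carrying full precision, 157.767 × 0.69 = 108.85923 g; 0.69 has 2 s.f., so the result keeps min(4, 2) = 2 s.f.
Rounded to 2 significant figures: 1.1 × 10² g.

1.1 × 10² g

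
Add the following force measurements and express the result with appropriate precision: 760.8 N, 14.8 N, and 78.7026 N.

854.3 N

760.8 N + 14.8 N + 78.7026 N = 854.3026 N.
Addition/subtraction keeps the fewest decimal places: 760.8 → 1 decimal place, 14.8 → 1 decimal place, 78.7026 → 4 decimal places; limit is 1.
Rounded to 1 decimal place: 854.3 N.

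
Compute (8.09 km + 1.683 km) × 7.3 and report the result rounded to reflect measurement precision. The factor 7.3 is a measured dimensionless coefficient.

71 km

8.09 km + 1.683 km = 9.773 km; the sum is limited to 2 decimal places (3 s.f.).
Carrying full precision, 9.773 × 7.3 = 71.3429 km; 7.3 has 2 s.f., so the result keeps min(3, 2) = 2 s.f.
Rounded to 2 significant figures: 71 km.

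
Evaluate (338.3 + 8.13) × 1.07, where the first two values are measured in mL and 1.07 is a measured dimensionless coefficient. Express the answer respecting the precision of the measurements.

338.3 mL + 8.13 mL = 346.43 mL; the sum is limited to 1 decimal place (4 s.f.).
Carrying full precision, 346.43 × 1.07 = 370.6801 mL; 1.07 has 3 s.f., so the result keeps min(4, 3) = 3 s.f.
Rounded to 3 significant figures: 371 mL.

371 mL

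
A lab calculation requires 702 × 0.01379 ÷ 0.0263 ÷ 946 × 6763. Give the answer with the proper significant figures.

2.63 × 10^3

702 × 0.01379 ÷ 0.0263 ÷ 946 × 6763 = 2631.44247703…
Multiplication/division keeps the fewest significant figures: 702 → 3 s.f., 0.01379 → 4 s.f., 0.0263 → 3 s.f., 946 → 3 s.f., 6763 → 4 s.f.; limit is 3.
Rounded to 3 significant figures: 2.63 × 10^3.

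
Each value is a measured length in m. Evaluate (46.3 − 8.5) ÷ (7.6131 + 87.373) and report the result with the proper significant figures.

0.398

46.3 − 8.5 = 37.8, limited to 1 d.p. → 3 s.f.; 7.6131 + 87.373 = 94.9861, limited to 3 d.p. → 5 s.f.
Carrying full precision, 37.8 ÷ 94.9861 = 0.397952963644…; keep min(3, 5) = 3 s.f.
Rounded to 3 significant figures: 0.398.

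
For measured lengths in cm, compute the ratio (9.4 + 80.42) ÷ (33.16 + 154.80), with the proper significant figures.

4.78 × 10⁻¹

9.4 + 80.42 = 89.82, limited to 1 d.p. → 3 s.f.; 33.16 + 154.80 = 187.96, limited to 2 d.p. → 5 s.f.
Carrying full precision, 89.82 ÷ 187.96 = 0.477867631411…; keep min(3, 5) = 3 s.f.
Rounded to 3 significant figures: 4.78 × 10⁻¹.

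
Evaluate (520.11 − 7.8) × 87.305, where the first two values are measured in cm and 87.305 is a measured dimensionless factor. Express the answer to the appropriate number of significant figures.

520.11 cm − 7.8 cm = 512.31 cm; the difference is limited to 1 decimal place (4 s.f.).
Carrying full precision, 512.31 × 87.305 = 44727.22455 cm; 87.305 has 5 s.f., so the result keeps min(4, 5) = 4 s.f.
Rounded to 4 significant figures: 4.473 × 10^4 cm.

4.473 × 10^4 cm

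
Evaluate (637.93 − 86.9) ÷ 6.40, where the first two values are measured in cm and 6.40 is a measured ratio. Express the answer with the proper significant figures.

637.93 cm − 86.9 cm = 551.03 cm; the difference is limited to 1 decimal place (4 s.f.).
Carrying full precision, 551.03 ÷ 6.40 = 86.0984375 cm; 6.40 has 3 s.f., so the result keeps min(4, 3) = 3 s.f.
Rounded to 3 significant figures: 86.1 cm.

86.1 cm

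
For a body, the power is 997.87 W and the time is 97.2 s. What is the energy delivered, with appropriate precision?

energy delivered = 997.87 W × 97.2 s = 96992.964 J.
997.87 has 5 significant figures; 97.2 has 3.
Division/multiplication keeps the fewest: 3 significant figures.
Rounded: 9.70 × 10^4 J.

9.70 × 10^4 J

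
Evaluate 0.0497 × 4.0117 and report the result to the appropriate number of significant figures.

0.199

0.0497 × 4.0117 = 0.19938149
Multiplication/division keeps the fewest significant figures: 0.0497 → 3 s.f., 4.0117 → 5 s.f.; limit is 3.
Rounded to 3 significant figures: 0.199.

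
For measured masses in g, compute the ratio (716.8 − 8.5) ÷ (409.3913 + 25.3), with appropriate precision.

1.629

716.8 − 8.5 = 708.3, limited to 1 d.p. → 4 s.f.; 409.3913 + 25.3 = 434.6913, limited to 1 d.p. → 4 s.f.
Carrying full precision, 708.3 ÷ 434.6913 = 1.62943219706…; keep min(4, 4) = 4 s.f.
Rounded to 4 significant figures: 1.629.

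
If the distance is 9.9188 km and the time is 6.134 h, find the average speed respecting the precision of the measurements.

average speed = 9.9188 km ÷ 6.134 h = 1.61701988914… km/h.
9.9188 has 5 significant figures; 6.134 has 4.
Division/multiplication keeps the fewest: 4 significant figures.
Rounded: 1.617 km/h.

1.617 km/h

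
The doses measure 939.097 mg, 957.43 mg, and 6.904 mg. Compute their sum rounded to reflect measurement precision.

939.097 mg + 957.43 mg + 6.904 mg = 1903.431 mg.
Addition/subtraction keeps the fewest decimal places: 939.097 → 3 decimal places, 957.43 → 2 decimal places, 6.904 → 3 decimal places; limit is 2.
Rounded to 2 decimal places: 1903.43 mg.

1903.43 mg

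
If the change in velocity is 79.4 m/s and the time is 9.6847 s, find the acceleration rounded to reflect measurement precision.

8.20 m/s²

acceleration = 79.4 m/s ÷ 9.6847 s = 8.19849866284… m/s².
79.4 has 3 significant figures; 9.6847 has 5.
Division/multiplication keeps the fewest: 3 significant figures.
Rounded: 8.20 m/s².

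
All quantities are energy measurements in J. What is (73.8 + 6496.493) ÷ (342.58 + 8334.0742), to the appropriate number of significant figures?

73.8 + 6496.493 = 6570.293, limited to 1 d.p. → 5 s.f.; 342.58 + 8334.0742 = 8676.6542, limited to 2 d.p. → 6 s.f.
Carrying full precision, 6570.293 ÷ 8676.6542 = 0.757238083777…; keep min(5, 6) = 5 s.f.
Rounded to 5 significant figures: 0.75724.

0.75724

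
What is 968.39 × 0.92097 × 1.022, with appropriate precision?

968.39 × 0.92097 × 1.022 = 911.479017343…
Multiplication/division keeps the fewest significant figures: 968.39 → 5 s.f., 0.92097 → 5 s.f., 1.022 → 4 s.f.; limit is 4.
Rounded to 4 significant figures: 9.115 × 10².

9.115 × 10²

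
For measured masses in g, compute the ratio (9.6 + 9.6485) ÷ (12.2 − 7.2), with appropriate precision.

3.8

9.6 + 9.6485 = 19.2485, limited to 1 d.p. → 3 s.f.; 12.2 − 7.2 = 5.0, limited to 1 d.p. → 2 s.f.
Carrying full precision, 19.2485 ÷ 5.0 = 3.8497; keep min(3, 2) = 2 s.f.
Rounded to 2 significant figures: 3.8.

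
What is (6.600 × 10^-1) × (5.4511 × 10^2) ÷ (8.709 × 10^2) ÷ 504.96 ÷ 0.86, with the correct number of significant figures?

9.5 × 10^-4

(6.600 × 10^-1) × (5.4511 × 10^2) ÷ (8.709 × 10^2) ÷ 504.96 ÷ 0.86 = 0.000951271237659…
Multiplication/division keeps the fewest significant figures: 6.600 × 10^-1 → 4 s.f., 5.4511 × 10^2 → 5 s.f., 8.709 × 10^2 → 4 s.f., 504.96 → 5 s.f., 0.86 → 2 s.f.; limit is 2.
Rounded to 2 significant figures: 9.5 × 10^-4.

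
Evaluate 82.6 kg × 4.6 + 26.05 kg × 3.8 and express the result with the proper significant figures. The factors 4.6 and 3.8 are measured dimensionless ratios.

4.8 × 10² kg

82.6 × 4.6 = 379.96 → 3.8 × 10² kg (2 s.f., last digit at the 10^1 place).
26.05 × 3.8 = 98.99 → 99 kg (2 s.f., last digit at the 10^0 place).
Sum: 478.95 kg; keep the coarser place, 10^1.
Result: 4.8 × 10² kg.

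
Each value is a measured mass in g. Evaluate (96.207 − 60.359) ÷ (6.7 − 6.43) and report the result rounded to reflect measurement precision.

96.207 − 60.359 = 35.848, limited to 3 d.p. → 5 s.f.; 6.7 − 6.43 = 0.27, limited to 1 d.p. → 1 s.f.
Carrying full precision, 35.848 ÷ 0.27 = 132.77037037…; keep min(5, 1) = 1 s.f.
Rounded to 1 significant figure: 1 × 10^2.

1 × 10^2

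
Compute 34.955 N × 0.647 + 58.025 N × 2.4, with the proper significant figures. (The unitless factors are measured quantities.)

1.6 × 10² N

34.955 × 0.647 = 22.615885 → 22.6 N (3 s.f., last digit at the 10^-1 place).
58.025 × 2.4 = 139.26 → 1.4 × 10² N (2 s.f., last digit at the 10^1 place).
Sum: 161.875885 N; keep the coarser place, 10^1.
Result: 1.6 × 10² N.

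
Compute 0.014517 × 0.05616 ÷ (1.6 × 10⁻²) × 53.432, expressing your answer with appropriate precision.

0.014517 × 0.05616 ÷ (1.6 × 10⁻²) × 53.432 = 2.72260992744
Multiplication/division keeps the fewest significant figures: 0.014517 → 5 s.f., 0.05616 → 4 s.f., 1.6 × 10⁻² → 2 s.f., 53.432 → 5 s.f.; limit is 2.
Rounded to 2 significant figures: 2.7.

2.7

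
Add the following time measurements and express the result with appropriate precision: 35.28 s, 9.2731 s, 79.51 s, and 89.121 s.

213.18 s

35.28 s + 9.2731 s + 79.51 s + 89.121 s = 213.1841 s.
Addition/subtraction keeps the fewest decimal places: 35.28 → 2 decimal places, 9.2731 → 4 decimal places, 79.51 → 2 decimal places, 89.121 → 3 decimal places; limit is 2.
Rounded to 2 decimal places: 213.18 s.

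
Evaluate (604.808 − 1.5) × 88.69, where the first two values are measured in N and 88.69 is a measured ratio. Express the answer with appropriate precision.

5.351 × 10⁴ N

604.808 N − 1.5 N = 603.308 N; the difference is limited to 1 decimal place (4 s.f.).
Carrying full precision, 603.308 × 88.69 = 53507.38652 N; 88.69 has 4 s.f., so the result keeps min(4, 4) = 4 s.f.
Rounded to 4 significant figures: 5.351 × 10⁴ N.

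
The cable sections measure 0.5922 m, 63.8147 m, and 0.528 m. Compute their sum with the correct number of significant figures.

64.935 m

0.5922 m + 63.8147 m + 0.528 m = 64.9349 m.
Addition/subtraction keeps the fewest decimal places: 0.5922 → 4 decimal places, 63.8147 → 4 decimal places, 0.528 → 3 decimal places; limit is 3.
Rounded to 3 decimal places: 64.935 m.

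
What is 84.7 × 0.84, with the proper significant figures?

71

84.7 × 0.84 = 71.148
Multiplication/division keeps the fewest significant figures: 84.7 → 3 s.f., 0.84 → 2 s.f.; limit is 2.
Rounded to 2 significant figures: 71.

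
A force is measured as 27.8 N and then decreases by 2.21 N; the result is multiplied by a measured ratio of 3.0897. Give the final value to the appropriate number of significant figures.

27.8 N − 2.21 N = 25.59 N; the difference is limited to 1 decimal place (3 s.f.).
Carrying full precision, 25.59 × 3.0897 = 79.065423 N; 3.0897 has 5 s.f., so the result keeps min(3, 5) = 3 s.f.
Rounded to 3 significant figures: 79.1 N.

79.1 N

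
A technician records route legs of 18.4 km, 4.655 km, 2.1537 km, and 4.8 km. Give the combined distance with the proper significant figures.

30.0 km

18.4 km + 4.655 km + 2.1537 km + 4.8 km = 30.0087 km.
Addition/subtraction keeps the fewest decimal places: 18.4 → 1 decimal place, 4.655 → 3 decimal places, 2.1537 → 4 decimal places, 4.8 → 1 decimal place; limit is 1.
Rounded to 1 decimal place: 30.0 km.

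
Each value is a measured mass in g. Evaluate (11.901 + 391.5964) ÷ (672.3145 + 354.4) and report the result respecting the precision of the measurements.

11.901 + 391.5964 = 403.4974, limited to 3 d.p. → 6 s.f.; 672.3145 + 354.4 = 1026.7145, limited to 1 d.p. → 5 s.f.
Carrying full precision, 403.4974 ÷ 1026.7145 = 0.392998637888…; keep min(6, 5) = 5 s.f.
Rounded to 5 significant figures: 0.39300.

0.39300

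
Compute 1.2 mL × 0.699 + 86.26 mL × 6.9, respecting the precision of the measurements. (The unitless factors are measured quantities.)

1.2 × 0.699 = 0.8388 → 0.84 mL (2 s.f., last digit at the 10^-2 place).
86.26 × 6.9 = 595.194 → 6.0 × 10² mL (2 s.f., last digit at the 10^1 place).
Sum: 596.0328 mL; keep the coarser place, 10^1.
Result: 6.0 × 10² mL.

6.0 × 10² mL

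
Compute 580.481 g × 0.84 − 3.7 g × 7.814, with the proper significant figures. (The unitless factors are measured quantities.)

580.481 × 0.84 = 487.60404 → 4.9 × 10^2 g (2 s.f., last digit at the 10^1 place).
3.7 × 7.814 = 28.9118 → 29 g (2 s.f., last digit at the 10^0 place).
Difference: 458.69224 g; keep the coarser place, 10^1.
Result: 4.6 × 10^2 g.

4.6 × 10^2 g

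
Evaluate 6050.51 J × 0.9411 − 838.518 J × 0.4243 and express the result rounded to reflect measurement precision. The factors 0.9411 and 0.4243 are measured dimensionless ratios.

5338 J

6050.51 × 0.9411 = 5694.134961 → 5694 J (4 s.f., last digit at the 10^0 place).
838.518 × 0.4243 = 355.7831874 → 355.8 J (4 s.f., last digit at the 10^-1 place).
Difference: 5338.3517736 J; keep the coarser place, 10^0.
Result: 5338 J.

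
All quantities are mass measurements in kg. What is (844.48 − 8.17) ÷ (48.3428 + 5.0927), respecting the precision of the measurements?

15.651

844.48 − 8.17 = 836.31, limited to 2 d.p. → 5 s.f.; 48.3428 + 5.0927 = 53.4355, limited to 4 d.p. → 6 s.f.
Carrying full precision, 836.31 ÷ 53.4355 = 15.6508313761…; keep min(5, 6) = 5 s.f.
Rounded to 5 significant figures: 15.651.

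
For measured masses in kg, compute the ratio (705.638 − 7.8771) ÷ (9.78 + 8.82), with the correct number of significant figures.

37.51

705.638 − 7.8771 = 697.7609, limited to 3 d.p. → 6 s.f.; 9.78 + 8.82 = 18.60, limited to 2 d.p. → 4 s.f.
Carrying full precision, 697.7609 ÷ 18.60 = 37.5140268817…; keep min(6, 4) = 4 s.f.
Rounded to 4 significant figures: 37.51.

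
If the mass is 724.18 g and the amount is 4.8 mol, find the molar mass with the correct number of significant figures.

molar mass = 724.18 g ÷ 4.8 mol = 150.870833333… g/mol.
724.18 has 5 significant figures; 4.8 has 2.
Division/multiplication keeps the fewest: 2 significant figures.
Rounded: 1.5 × 10^2 g/mol.

1.5 × 10^2 g/mol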